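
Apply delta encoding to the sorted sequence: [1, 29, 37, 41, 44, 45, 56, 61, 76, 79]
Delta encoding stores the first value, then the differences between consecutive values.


First value: 1
Deltas:
  29 - 1 = 28
  37 - 29 = 8
  41 - 37 = 4
  44 - 41 = 3
  45 - 44 = 1
  56 - 45 = 11
  61 - 56 = 5
  76 - 61 = 15
  79 - 76 = 3


Delta encoded: [1, 28, 8, 4, 3, 1, 11, 5, 15, 3]


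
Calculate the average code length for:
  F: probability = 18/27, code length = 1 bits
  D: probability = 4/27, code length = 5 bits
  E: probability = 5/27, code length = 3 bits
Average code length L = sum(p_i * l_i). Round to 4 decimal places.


Weighted contributions p_i * l_i:
  F: (18/27) * 1 = 18/27
  D: (4/27) * 5 = 20/27
  E: (5/27) * 3 = 15/27
Sum = (18 + 20 + 15)/27 = 53/27

L = 53/27 = 1.9630 bits/symbol


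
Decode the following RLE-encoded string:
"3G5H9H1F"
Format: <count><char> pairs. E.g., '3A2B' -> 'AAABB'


Expanding each <count><char> pair:
  3G -> 'GGG'
  5H -> 'HHHHH'
  9H -> 'HHHHHHHHH'
  1F -> 'F'

Decoded = GGGHHHHHHHHHHHHHHF


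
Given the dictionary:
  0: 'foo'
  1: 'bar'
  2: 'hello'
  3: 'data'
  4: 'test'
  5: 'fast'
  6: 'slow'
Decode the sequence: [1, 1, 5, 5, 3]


Look up each index in the dictionary:
  1 -> 'bar'
  1 -> 'bar'
  5 -> 'fast'
  5 -> 'fast'
  3 -> 'data'

Decoded: "bar bar fast fast data"


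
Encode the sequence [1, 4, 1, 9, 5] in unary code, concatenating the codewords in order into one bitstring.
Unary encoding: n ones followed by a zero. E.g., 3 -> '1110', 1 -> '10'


Encode each number as n ones followed by a terminating 0:
  1 -> 10 (2 bits)
  4 -> 11110 (5 bits)
  1 -> 10 (2 bits)
  9 -> 1111111110 (10 bits)
  5 -> 111110 (6 bits)
Total length = 2 + 5 + 2 + 10 + 6 = 25 bits.

Unary([1, 4, 1, 9, 5]) = 1011110101111111110111110 (25 bits)


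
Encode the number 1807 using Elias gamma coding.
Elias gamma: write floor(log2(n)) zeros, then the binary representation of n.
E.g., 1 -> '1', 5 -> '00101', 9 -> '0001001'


num_bits = floor(log2(1807)) + 1 = 11
leading_zeros = num_bits - 1 = 10
binary(1807) = 11100001111

Elias gamma(1807) = '0000000000' + '11100001111' = 000000000011100001111 (21 bits)


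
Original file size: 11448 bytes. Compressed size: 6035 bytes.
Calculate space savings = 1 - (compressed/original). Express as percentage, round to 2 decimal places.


ratio = compressed/original = 6035/11448 = 0.527166
savings = 1 - ratio = 1 - 0.527166 = 0.472834
as a percentage: 0.472834 * 100 = 47.28%

Space savings = 1 - 6035/11448 = 47.28%


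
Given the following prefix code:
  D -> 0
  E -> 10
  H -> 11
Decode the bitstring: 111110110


Decoding step by step:
Bits 11 -> H
Bits 11 -> H
Bits 10 -> E
Bits 11 -> H
Bits 0 -> D


Decoded message: HHEHD


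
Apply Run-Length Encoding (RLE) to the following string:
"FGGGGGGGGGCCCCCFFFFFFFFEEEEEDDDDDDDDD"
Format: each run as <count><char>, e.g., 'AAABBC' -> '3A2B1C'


Scanning runs left to right:
  i=0: run of 'F' x 1 -> '1F'
  i=1: run of 'G' x 9 -> '9G'
  i=10: run of 'C' x 5 -> '5C'
  i=15: run of 'F' x 8 -> '8F'
  i=23: run of 'E' x 5 -> '5E'
  i=28: run of 'D' x 9 -> '9D'

RLE = 1F9G5C8F5E9D


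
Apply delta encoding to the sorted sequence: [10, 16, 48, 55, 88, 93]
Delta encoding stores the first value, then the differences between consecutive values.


First value: 10
Deltas:
  16 - 10 = 6
  48 - 16 = 32
  55 - 48 = 7
  88 - 55 = 33
  93 - 88 = 5


Delta encoded: [10, 6, 32, 7, 33, 5]


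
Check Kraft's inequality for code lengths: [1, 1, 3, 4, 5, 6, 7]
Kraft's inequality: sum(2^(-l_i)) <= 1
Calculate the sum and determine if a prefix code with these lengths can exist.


Sum = 2^(-1) + 2^(-1) + 2^(-3) + 2^(-4) + 2^(-5) + 2^(-6) + 2^(-7)
    = 0.5 + 0.5 + 0.125 + 0.0625 + 0.03125 + 0.015625 + 0.0078125
    = 159/128 = 1.2421875
Since 1.2421875 > 1, Kraft's inequality is NOT satisfied.
A prefix code with these lengths CANNOT exist.

Kraft sum = 1.2421875. Not satisfied.


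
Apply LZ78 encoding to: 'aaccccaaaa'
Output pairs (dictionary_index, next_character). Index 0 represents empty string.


LZ78 encoding steps:
Dictionary: {0: ''}
Step 1: w='' (idx 0), next='a' -> output (0, 'a'), add 'a' as idx 1
Step 2: w='a' (idx 1), next='c' -> output (1, 'c'), add 'ac' as idx 2
Step 3: w='' (idx 0), next='c' -> output (0, 'c'), add 'c' as idx 3
Step 4: w='c' (idx 3), next='c' -> output (3, 'c'), add 'cc' as idx 4
Step 5: w='a' (idx 1), next='a' -> output (1, 'a'), add 'aa' as idx 5
Step 6: w='aa' (idx 5), end of input -> output (5, '')


Encoded: [(0, 'a'), (1, 'c'), (0, 'c'), (3, 'c'), (1, 'a'), (5, '')]


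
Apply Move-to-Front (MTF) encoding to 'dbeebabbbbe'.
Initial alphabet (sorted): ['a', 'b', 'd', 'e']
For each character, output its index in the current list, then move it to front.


MTF encoding:
'd': index 2 in ['a', 'b', 'd', 'e'] -> ['d', 'a', 'b', 'e']
'b': index 2 in ['d', 'a', 'b', 'e'] -> ['b', 'd', 'a', 'e']
'e': index 3 in ['b', 'd', 'a', 'e'] -> ['e', 'b', 'd', 'a']
'e': index 0 in ['e', 'b', 'd', 'a'] -> ['e', 'b', 'd', 'a']
'b': index 1 in ['e', 'b', 'd', 'a'] -> ['b', 'e', 'd', 'a']
'a': index 3 in ['b', 'e', 'd', 'a'] -> ['a', 'b', 'e', 'd']
'b': index 1 in ['a', 'b', 'e', 'd'] -> ['b', 'a', 'e', 'd']
'b': index 0 in ['b', 'a', 'e', 'd'] -> ['b', 'a', 'e', 'd']
'b': index 0 in ['b', 'a', 'e', 'd'] -> ['b', 'a', 'e', 'd']
'b': index 0 in ['b', 'a', 'e', 'd'] -> ['b', 'a', 'e', 'd']
'e': index 2 in ['b', 'a', 'e', 'd'] -> ['e', 'b', 'a', 'd']


Output: [2, 2, 3, 0, 1, 3, 1, 0, 0, 0, 2]


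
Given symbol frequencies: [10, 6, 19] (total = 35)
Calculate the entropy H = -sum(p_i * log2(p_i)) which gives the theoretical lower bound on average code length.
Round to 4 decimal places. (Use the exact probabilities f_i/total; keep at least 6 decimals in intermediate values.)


Per-symbol terms -p_i * log2(p_i) with p_i = f_i/35:
  p = 10/35 = 0.285714: log2(p) = -1.807355, -p*log2(p) = 0.516387
  p = 6/35 = 0.171429: log2(p) = -2.544321, -p*log2(p) = 0.436169
  p = 19/35 = 0.542857: log2(p) = -0.881356, -p*log2(p) = 0.478450
H = 0.516387 + 0.436169 + 0.478450 = 1.431006

H = 1.431 bits/symbol


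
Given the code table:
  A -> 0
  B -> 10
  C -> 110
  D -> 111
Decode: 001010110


Decoding:
0 -> A
0 -> A
10 -> B
10 -> B
110 -> C


Result: AABBC


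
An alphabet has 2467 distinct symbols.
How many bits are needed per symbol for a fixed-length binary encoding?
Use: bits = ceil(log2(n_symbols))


log2(2467) = 11.2685
Bracket: 2^11 = 2048 < 2467 <= 2^12 = 4096
So ceil(log2(2467)) = 12

bits = ceil(log2(2467)) = ceil(11.2685) = 12 bits


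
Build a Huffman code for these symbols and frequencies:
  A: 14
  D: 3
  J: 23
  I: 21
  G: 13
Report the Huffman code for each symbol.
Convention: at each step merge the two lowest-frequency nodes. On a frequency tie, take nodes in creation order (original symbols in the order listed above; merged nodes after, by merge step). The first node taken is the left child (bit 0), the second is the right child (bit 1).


Huffman tree construction:
Step 1: Merge D(3) + G(13) = 16
Step 2: Merge A(14) + (D+G)(16) = 30
Step 3: Merge I(21) + J(23) = 44
Step 4: Merge (A+(D+G))(30) + (I+J)(44) = 74
Read each symbol's code off the tree from the root (left child = 0, right child = 1).

Codes:
  A: 00 (length 2)
  D: 010 (length 3)
  J: 11 (length 2)
  I: 10 (length 2)
  G: 011 (length 3)
Average code length: 164/74 = 2.2162 bits/symbol


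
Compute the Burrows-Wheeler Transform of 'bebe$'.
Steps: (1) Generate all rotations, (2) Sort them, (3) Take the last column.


Rotations (sorted):
  0: $bebe -> last char: e
  1: be$be -> last char: e
  2: bebe$ -> last char: $
  3: e$beb -> last char: b
  4: ebe$b -> last char: b


BWT = ee$bb


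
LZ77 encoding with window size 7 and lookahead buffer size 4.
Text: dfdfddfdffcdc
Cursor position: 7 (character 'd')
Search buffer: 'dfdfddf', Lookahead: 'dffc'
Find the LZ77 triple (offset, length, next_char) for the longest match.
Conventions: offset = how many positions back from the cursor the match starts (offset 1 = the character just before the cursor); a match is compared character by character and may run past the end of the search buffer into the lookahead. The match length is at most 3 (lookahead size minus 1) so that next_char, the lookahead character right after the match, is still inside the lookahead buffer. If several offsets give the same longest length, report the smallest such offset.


Try each offset into the search buffer:
  offset=1 (pos 6, char 'f'): match length 0
  offset=2 (pos 5, char 'd'): match length 2
  offset=3 (pos 4, char 'd'): match length 1
  offset=4 (pos 3, char 'f'): match length 0
  offset=5 (pos 2, char 'd'): match length 2
  offset=6 (pos 1, char 'f'): match length 0
  offset=7 (pos 0, char 'd'): match length 2
Longest match has length 2, found at offsets 2, 5, 7; take the smallest, offset 2.
next_char = character at position 7 + 2 = 9 -> 'f'

Best match: offset=2, length=2 (matching 'df' starting at position 5)
LZ77 triple: (2, 2, 'f')


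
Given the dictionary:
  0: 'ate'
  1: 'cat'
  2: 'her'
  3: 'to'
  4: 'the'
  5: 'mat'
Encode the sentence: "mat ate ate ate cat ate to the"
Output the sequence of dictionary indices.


Look up each word in the dictionary:
  'mat' -> 5
  'ate' -> 0
  'ate' -> 0
  'ate' -> 0
  'cat' -> 1
  'ate' -> 0
  'to' -> 3
  'the' -> 4

Encoded: [5, 0, 0, 0, 1, 0, 3, 4]


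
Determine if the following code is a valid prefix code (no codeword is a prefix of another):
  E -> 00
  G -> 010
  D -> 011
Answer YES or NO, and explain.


Checking each pair (does one codeword prefix another?):
  E='00' vs G='010': no prefix
  E='00' vs D='011': no prefix
  G='010' vs E='00': no prefix
  G='010' vs D='011': no prefix
  D='011' vs E='00': no prefix
  D='011' vs G='010': no prefix
No violation found over all pairs.

YES -- this is a valid prefix code. No codeword is a prefix of any other codeword.


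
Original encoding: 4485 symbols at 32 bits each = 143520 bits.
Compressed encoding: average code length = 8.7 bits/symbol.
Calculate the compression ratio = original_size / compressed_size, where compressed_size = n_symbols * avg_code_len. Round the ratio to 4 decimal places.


original_size = n_symbols * orig_bits = 4485 * 32 = 143520 bits
compressed_size = n_symbols * avg_code_len = 4485 * 8.7 = 39019.5 bits
ratio = original_size / compressed_size = 143520 / 39019.5 = 3.6782

Compression ratio = 3.6782


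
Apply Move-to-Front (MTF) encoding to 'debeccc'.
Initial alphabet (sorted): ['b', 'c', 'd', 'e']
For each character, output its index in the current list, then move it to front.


MTF encoding:
'd': index 2 in ['b', 'c', 'd', 'e'] -> ['d', 'b', 'c', 'e']
'e': index 3 in ['d', 'b', 'c', 'e'] -> ['e', 'd', 'b', 'c']
'b': index 2 in ['e', 'd', 'b', 'c'] -> ['b', 'e', 'd', 'c']
'e': index 1 in ['b', 'e', 'd', 'c'] -> ['e', 'b', 'd', 'c']
'c': index 3 in ['e', 'b', 'd', 'c'] -> ['c', 'e', 'b', 'd']
'c': index 0 in ['c', 'e', 'b', 'd'] -> ['c', 'e', 'b', 'd']
'c': index 0 in ['c', 'e', 'b', 'd'] -> ['c', 'e', 'b', 'd']


Output: [2, 3, 2, 1, 3, 0, 0]


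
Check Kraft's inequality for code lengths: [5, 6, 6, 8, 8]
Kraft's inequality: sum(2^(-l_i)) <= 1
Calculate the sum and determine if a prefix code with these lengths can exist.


Sum = 2^(-5) + 2^(-6) + 2^(-6) + 2^(-8) + 2^(-8)
    = 0.03125 + 0.015625 + 0.015625 + 0.00390625 + 0.00390625
    = 18/256 = 0.0703125
Since 0.0703125 <= 1, Kraft's inequality IS satisfied.
A prefix code with these lengths CAN exist.

Kraft sum = 0.0703125. Satisfied.


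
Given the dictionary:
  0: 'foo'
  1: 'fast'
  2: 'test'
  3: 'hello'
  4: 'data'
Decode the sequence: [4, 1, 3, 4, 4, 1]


Look up each index in the dictionary:
  4 -> 'data'
  1 -> 'fast'
  3 -> 'hello'
  4 -> 'data'
  4 -> 'data'
  1 -> 'fast'

Decoded: "data fast hello data data fast"


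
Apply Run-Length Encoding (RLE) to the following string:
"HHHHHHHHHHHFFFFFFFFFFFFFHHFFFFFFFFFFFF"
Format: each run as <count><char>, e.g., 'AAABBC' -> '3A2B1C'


Scanning runs left to right:
  i=0: run of 'H' x 11 -> '11H'
  i=11: run of 'F' x 13 -> '13F'
  i=24: run of 'H' x 2 -> '2H'
  i=26: run of 'F' x 12 -> '12F'

RLE = 11H13F2H12F


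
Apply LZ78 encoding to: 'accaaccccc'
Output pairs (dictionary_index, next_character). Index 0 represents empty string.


LZ78 encoding steps:
Dictionary: {0: ''}
Step 1: w='' (idx 0), next='a' -> output (0, 'a'), add 'a' as idx 1
Step 2: w='' (idx 0), next='c' -> output (0, 'c'), add 'c' as idx 2
Step 3: w='c' (idx 2), next='a' -> output (2, 'a'), add 'ca' as idx 3
Step 4: w='a' (idx 1), next='c' -> output (1, 'c'), add 'ac' as idx 4
Step 5: w='c' (idx 2), next='c' -> output (2, 'c'), add 'cc' as idx 5
Step 6: w='cc' (idx 5), end of input -> output (5, '')


Encoded: [(0, 'a'), (0, 'c'), (2, 'a'), (1, 'c'), (2, 'c'), (5, '')]


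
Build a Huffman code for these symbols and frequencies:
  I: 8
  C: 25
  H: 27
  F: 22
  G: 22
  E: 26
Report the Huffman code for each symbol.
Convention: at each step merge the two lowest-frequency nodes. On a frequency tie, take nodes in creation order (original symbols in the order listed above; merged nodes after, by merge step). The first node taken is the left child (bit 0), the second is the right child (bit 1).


Huffman tree construction:
Step 1: Merge I(8) + F(22) = 30
Step 2: Merge G(22) + C(25) = 47
Step 3: Merge E(26) + H(27) = 53
Step 4: Merge (I+F)(30) + (G+C)(47) = 77
Step 5: Merge (E+H)(53) + ((I+F)+(G+C))(77) = 130
Read each symbol's code off the tree from the root (left child = 0, right child = 1).

Codes:
  I: 100 (length 3)
  C: 111 (length 3)
  H: 01 (length 2)
  F: 101 (length 3)
  G: 110 (length 3)
  E: 00 (length 2)
Average code length: 337/130 = 2.5923 bits/symbol


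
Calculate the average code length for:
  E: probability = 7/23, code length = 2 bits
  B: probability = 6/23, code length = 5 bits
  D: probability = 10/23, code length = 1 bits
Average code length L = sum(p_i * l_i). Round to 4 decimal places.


Weighted contributions p_i * l_i:
  E: (7/23) * 2 = 14/23
  B: (6/23) * 5 = 30/23
  D: (10/23) * 1 = 10/23
Sum = (14 + 30 + 10)/23 = 54/23

L = 54/23 = 2.3478 bits/symbol


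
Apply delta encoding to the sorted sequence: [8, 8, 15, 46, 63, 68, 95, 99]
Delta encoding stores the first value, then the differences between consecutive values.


First value: 8
Deltas:
  8 - 8 = 0
  15 - 8 = 7
  46 - 15 = 31
  63 - 46 = 17
  68 - 63 = 5
  95 - 68 = 27
  99 - 95 = 4


Delta encoded: [8, 0, 7, 31, 17, 5, 27, 4]


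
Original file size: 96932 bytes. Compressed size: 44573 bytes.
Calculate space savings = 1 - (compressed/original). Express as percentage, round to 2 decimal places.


ratio = compressed/original = 44573/96932 = 0.459838
savings = 1 - ratio = 1 - 0.459838 = 0.540162
as a percentage: 0.540162 * 100 = 54.02%

Space savings = 1 - 44573/96932 = 54.02%


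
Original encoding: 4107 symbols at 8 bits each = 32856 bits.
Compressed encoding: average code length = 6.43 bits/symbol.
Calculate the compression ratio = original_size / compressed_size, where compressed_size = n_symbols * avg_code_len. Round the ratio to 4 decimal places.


original_size = n_symbols * orig_bits = 4107 * 8 = 32856 bits
compressed_size = n_symbols * avg_code_len = 4107 * 6.43 = 26408.01 bits
ratio = original_size / compressed_size = 32856 / 26408.01 = 1.2442

Compression ratio = 1.2442


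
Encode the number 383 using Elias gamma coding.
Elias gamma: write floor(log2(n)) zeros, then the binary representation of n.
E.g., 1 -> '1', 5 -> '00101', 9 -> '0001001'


num_bits = floor(log2(383)) + 1 = 9
leading_zeros = num_bits - 1 = 8
binary(383) = 101111111

Elias gamma(383) = '00000000' + '101111111' = 00000000101111111 (17 bits)


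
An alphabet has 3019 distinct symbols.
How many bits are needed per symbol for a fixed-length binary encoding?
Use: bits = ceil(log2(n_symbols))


log2(3019) = 11.5599
Bracket: 2^11 = 2048 < 3019 <= 2^12 = 4096
So ceil(log2(3019)) = 12

bits = ceil(log2(3019)) = ceil(11.5599) = 12 bits


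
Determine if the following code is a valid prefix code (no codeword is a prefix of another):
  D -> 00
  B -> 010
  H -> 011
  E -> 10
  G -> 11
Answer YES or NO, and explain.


Checking each pair (does one codeword prefix another?):
  D='00' vs B='010': no prefix
  D='00' vs H='011': no prefix
  D='00' vs E='10': no prefix
  D='00' vs G='11': no prefix
  B='010' vs D='00': no prefix
  B='010' vs H='011': no prefix
  B='010' vs E='10': no prefix
  B='010' vs G='11': no prefix
  H='011' vs D='00': no prefix
  H='011' vs B='010': no prefix
  H='011' vs E='10': no prefix
  H='011' vs G='11': no prefix
  E='10' vs D='00': no prefix
  E='10' vs B='010': no prefix
  E='10' vs H='011': no prefix
  E='10' vs G='11': no prefix
  G='11' vs D='00': no prefix
  G='11' vs B='010': no prefix
  G='11' vs H='011': no prefix
  G='11' vs E='10': no prefix
No violation found over all pairs.

YES -- this is a valid prefix code. No codeword is a prefix of any other codeword.


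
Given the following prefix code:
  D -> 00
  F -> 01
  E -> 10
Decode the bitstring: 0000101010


Decoding step by step:
Bits 00 -> D
Bits 00 -> D
Bits 10 -> E
Bits 10 -> E
Bits 10 -> E


Decoded message: DDEEE


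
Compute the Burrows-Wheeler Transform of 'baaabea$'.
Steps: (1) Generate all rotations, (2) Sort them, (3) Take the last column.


Rotations (sorted):
  0: $baaabea -> last char: a
  1: a$baaabe -> last char: e
  2: aaabea$b -> last char: b
  3: aabea$ba -> last char: a
  4: abea$baa -> last char: a
  5: baaabea$ -> last char: $
  6: bea$baaa -> last char: a
  7: ea$baaab -> last char: b


BWT = aebaa$ab


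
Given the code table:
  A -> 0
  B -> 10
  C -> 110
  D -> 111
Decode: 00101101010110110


Decoding:
0 -> A
0 -> A
10 -> B
110 -> C
10 -> B
10 -> B
110 -> C
110 -> C


Result: AABCBBCC


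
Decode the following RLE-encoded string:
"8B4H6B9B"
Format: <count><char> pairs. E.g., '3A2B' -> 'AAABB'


Expanding each <count><char> pair:
  8B -> 'BBBBBBBB'
  4H -> 'HHHH'
  6B -> 'BBBBBB'
  9B -> 'BBBBBBBBB'

Decoded = BBBBBBBBHHHHBBBBBBBBBBBBBBB


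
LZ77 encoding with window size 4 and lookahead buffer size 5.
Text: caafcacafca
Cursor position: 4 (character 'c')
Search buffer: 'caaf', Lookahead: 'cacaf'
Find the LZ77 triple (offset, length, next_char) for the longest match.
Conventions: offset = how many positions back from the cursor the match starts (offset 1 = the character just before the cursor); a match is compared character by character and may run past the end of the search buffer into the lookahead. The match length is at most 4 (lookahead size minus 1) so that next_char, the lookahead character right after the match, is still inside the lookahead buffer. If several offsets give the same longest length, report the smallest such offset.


Try each offset into the search buffer:
  offset=1 (pos 3, char 'f'): match length 0
  offset=2 (pos 2, char 'a'): match length 0
  offset=3 (pos 1, char 'a'): match length 0
  offset=4 (pos 0, char 'c'): match length 2
Longest match has length 2 at offset 4.
next_char = character at position 4 + 2 = 6 -> 'c'

Best match: offset=4, length=2 (matching 'ca' starting at position 0)
LZ77 triple: (4, 2, 'c')


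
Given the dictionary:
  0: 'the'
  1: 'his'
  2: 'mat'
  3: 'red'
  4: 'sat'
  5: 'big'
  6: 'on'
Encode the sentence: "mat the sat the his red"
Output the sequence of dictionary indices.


Look up each word in the dictionary:
  'mat' -> 2
  'the' -> 0
  'sat' -> 4
  'the' -> 0
  'his' -> 1
  'red' -> 3

Encoded: [2, 0, 4, 0, 1, 3]


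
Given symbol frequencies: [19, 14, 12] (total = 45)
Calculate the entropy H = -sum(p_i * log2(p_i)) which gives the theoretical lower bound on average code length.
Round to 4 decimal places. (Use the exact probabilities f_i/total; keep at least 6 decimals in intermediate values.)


Per-symbol terms -p_i * log2(p_i) with p_i = f_i/45:
  p = 19/45 = 0.422222: log2(p) = -1.243926, -p*log2(p) = 0.525213
  p = 14/45 = 0.311111: log2(p) = -1.684498, -p*log2(p) = 0.524066
  p = 12/45 = 0.266667: log2(p) = -1.906891, -p*log2(p) = 0.508504
H = 0.525213 + 0.524066 + 0.508504 = 1.557783

H = 1.5578 bits/symbol


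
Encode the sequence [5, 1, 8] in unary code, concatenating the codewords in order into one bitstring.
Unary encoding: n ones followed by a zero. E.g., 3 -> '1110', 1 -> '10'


Encode each number as n ones followed by a terminating 0:
  5 -> 111110 (6 bits)
  1 -> 10 (2 bits)
  8 -> 111111110 (9 bits)
Total length = 6 + 2 + 9 = 17 bits.

Unary([5, 1, 8]) = 11111010111111110 (17 bits)


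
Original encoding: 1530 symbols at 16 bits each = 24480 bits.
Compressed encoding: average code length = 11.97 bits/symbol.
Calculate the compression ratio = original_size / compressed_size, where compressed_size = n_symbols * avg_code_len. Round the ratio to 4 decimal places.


original_size = n_symbols * orig_bits = 1530 * 16 = 24480 bits
compressed_size = n_symbols * avg_code_len = 1530 * 11.97 = 18314.1 bits
ratio = original_size / compressed_size = 24480 / 18314.1 = 1.3367

Compression ratio = 1.3367


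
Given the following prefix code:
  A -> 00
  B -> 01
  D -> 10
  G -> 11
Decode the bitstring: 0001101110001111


Decoding step by step:
Bits 00 -> A
Bits 01 -> B
Bits 10 -> D
Bits 11 -> G
Bits 10 -> D
Bits 00 -> A
Bits 11 -> G
Bits 11 -> G


Decoded message: ABDGDAGG


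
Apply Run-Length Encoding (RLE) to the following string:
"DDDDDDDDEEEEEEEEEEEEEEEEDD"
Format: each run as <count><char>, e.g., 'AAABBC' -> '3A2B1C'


Scanning runs left to right:
  i=0: run of 'D' x 8 -> '8D'
  i=8: run of 'E' x 16 -> '16E'
  i=24: run of 'D' x 2 -> '2D'

RLE = 8D16E2D


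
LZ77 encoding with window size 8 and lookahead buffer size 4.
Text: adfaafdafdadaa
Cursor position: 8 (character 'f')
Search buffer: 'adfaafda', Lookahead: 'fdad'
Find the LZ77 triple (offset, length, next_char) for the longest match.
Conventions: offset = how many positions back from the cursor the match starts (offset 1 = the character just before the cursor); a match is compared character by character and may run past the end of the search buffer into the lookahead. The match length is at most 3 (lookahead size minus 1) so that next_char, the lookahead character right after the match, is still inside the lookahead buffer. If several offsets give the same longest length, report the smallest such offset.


Try each offset into the search buffer:
  offset=1 (pos 7, char 'a'): match length 0
  offset=2 (pos 6, char 'd'): match length 0
  offset=3 (pos 5, char 'f'): match length 3
  offset=4 (pos 4, char 'a'): match length 0
  offset=5 (pos 3, char 'a'): match length 0
  offset=6 (pos 2, char 'f'): match length 1
  offset=7 (pos 1, char 'd'): match length 0
  offset=8 (pos 0, char 'a'): match length 0
Longest match has length 3 at offset 3.
next_char = character at position 8 + 3 = 11 -> 'd'

Best match: offset=3, length=3 (matching 'fda' starting at position 5)
LZ77 triple: (3, 3, 'd')


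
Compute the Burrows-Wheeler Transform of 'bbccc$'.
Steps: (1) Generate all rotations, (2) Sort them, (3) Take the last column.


Rotations (sorted):
  0: $bbccc -> last char: c
  1: bbccc$ -> last char: $
  2: bccc$b -> last char: b
  3: c$bbcc -> last char: c
  4: cc$bbc -> last char: c
  5: ccc$bb -> last char: b


BWT = c$bccb


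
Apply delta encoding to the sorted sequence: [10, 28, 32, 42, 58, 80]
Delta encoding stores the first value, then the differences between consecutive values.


First value: 10
Deltas:
  28 - 10 = 18
  32 - 28 = 4
  42 - 32 = 10
  58 - 42 = 16
  80 - 58 = 22


Delta encoded: [10, 18, 4, 10, 16, 22]


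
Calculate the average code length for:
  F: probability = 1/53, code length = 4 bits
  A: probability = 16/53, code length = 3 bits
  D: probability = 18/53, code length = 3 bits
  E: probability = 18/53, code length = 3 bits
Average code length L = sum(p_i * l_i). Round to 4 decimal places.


Weighted contributions p_i * l_i:
  F: (1/53) * 4 = 4/53
  A: (16/53) * 3 = 48/53
  D: (18/53) * 3 = 54/53
  E: (18/53) * 3 = 54/53
Sum = (4 + 48 + 54 + 54)/53 = 160/53

L = 160/53 = 3.0189 bits/symbol


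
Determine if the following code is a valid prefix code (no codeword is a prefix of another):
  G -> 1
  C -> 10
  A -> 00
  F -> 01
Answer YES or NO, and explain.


Checking each pair (does one codeword prefix another?):
  G='1' vs C='10': prefix -- VIOLATION

NO -- this is NOT a valid prefix code. G (1) is a prefix of C (10).


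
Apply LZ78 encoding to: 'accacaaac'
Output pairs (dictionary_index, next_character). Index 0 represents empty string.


LZ78 encoding steps:
Dictionary: {0: ''}
Step 1: w='' (idx 0), next='a' -> output (0, 'a'), add 'a' as idx 1
Step 2: w='' (idx 0), next='c' -> output (0, 'c'), add 'c' as idx 2
Step 3: w='c' (idx 2), next='a' -> output (2, 'a'), add 'ca' as idx 3
Step 4: w='ca' (idx 3), next='a' -> output (3, 'a'), add 'caa' as idx 4
Step 5: w='a' (idx 1), next='c' -> output (1, 'c'), add 'ac' as idx 5


Encoded: [(0, 'a'), (0, 'c'), (2, 'a'), (3, 'a'), (1, 'c')]


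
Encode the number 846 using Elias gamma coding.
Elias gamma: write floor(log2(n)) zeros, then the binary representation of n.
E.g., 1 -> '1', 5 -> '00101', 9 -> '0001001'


num_bits = floor(log2(846)) + 1 = 10
leading_zeros = num_bits - 1 = 9
binary(846) = 1101001110

Elias gamma(846) = '000000000' + '1101001110' = 0000000001101001110 (19 bits)


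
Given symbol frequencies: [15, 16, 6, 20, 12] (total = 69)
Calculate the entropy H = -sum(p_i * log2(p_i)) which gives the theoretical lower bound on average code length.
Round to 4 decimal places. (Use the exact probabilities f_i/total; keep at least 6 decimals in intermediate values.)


Per-symbol terms -p_i * log2(p_i) with p_i = f_i/69:
  p = 15/69 = 0.217391: log2(p) = -2.201634, -p*log2(p) = 0.478616
  p = 16/69 = 0.231884: log2(p) = -2.108524, -p*log2(p) = 0.488933
  p = 6/69 = 0.086957: log2(p) = -3.523562, -p*log2(p) = 0.306397
  p = 20/69 = 0.289855: log2(p) = -1.786596, -p*log2(p) = 0.517854
  p = 12/69 = 0.173913: log2(p) = -2.523562, -p*log2(p) = 0.438880
H = 0.478616 + 0.488933 + 0.306397 + 0.517854 + 0.438880 = 2.230680

H = 2.2307 bits/symbol


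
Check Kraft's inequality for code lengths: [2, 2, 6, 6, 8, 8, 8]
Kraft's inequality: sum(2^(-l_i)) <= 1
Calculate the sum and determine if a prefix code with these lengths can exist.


Sum = 2^(-2) + 2^(-2) + 2^(-6) + 2^(-6) + 2^(-8) + 2^(-8) + 2^(-8)
    = 0.25 + 0.25 + 0.015625 + 0.015625 + 0.00390625 + 0.00390625 + 0.00390625
    = 139/256 = 0.54296875
Since 0.54296875 <= 1, Kraft's inequality IS satisfied.
A prefix code with these lengths CAN exist.

Kraft sum = 0.54296875. Satisfied.


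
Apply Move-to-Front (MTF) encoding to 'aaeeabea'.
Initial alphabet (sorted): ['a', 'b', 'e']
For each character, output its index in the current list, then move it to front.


MTF encoding:
'a': index 0 in ['a', 'b', 'e'] -> ['a', 'b', 'e']
'a': index 0 in ['a', 'b', 'e'] -> ['a', 'b', 'e']
'e': index 2 in ['a', 'b', 'e'] -> ['e', 'a', 'b']
'e': index 0 in ['e', 'a', 'b'] -> ['e', 'a', 'b']
'a': index 1 in ['e', 'a', 'b'] -> ['a', 'e', 'b']
'b': index 2 in ['a', 'e', 'b'] -> ['b', 'a', 'e']
'e': index 2 in ['b', 'a', 'e'] -> ['e', 'b', 'a']
'a': index 2 in ['e', 'b', 'a'] -> ['a', 'e', 'b']


Output: [0, 0, 2, 0, 1, 2, 2, 2]


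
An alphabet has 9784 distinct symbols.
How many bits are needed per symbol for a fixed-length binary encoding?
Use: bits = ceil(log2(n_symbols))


log2(9784) = 13.2562
Bracket: 2^13 = 8192 < 9784 <= 2^14 = 16384
So ceil(log2(9784)) = 14

bits = ceil(log2(9784)) = ceil(13.2562) = 14 bits


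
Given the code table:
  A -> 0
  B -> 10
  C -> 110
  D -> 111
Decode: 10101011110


Decoding:
10 -> B
10 -> B
10 -> B
111 -> D
10 -> B


Result: BBBDB


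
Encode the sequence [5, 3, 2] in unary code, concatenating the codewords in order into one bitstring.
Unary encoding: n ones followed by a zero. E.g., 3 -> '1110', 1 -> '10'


Encode each number as n ones followed by a terminating 0:
  5 -> 111110 (6 bits)
  3 -> 1110 (4 bits)
  2 -> 110 (3 bits)
Total length = 6 + 4 + 3 = 13 bits.

Unary([5, 3, 2]) = 1111101110110 (13 bits)


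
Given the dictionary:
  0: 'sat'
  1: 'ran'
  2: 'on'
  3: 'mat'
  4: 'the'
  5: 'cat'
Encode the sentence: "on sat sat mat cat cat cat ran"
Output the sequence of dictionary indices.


Look up each word in the dictionary:
  'on' -> 2
  'sat' -> 0
  'sat' -> 0
  'mat' -> 3
  'cat' -> 5
  'cat' -> 5
  'cat' -> 5
  'ran' -> 1

Encoded: [2, 0, 0, 3, 5, 5, 5, 1]


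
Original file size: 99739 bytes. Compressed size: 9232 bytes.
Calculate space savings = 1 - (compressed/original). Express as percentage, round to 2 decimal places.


ratio = compressed/original = 9232/99739 = 0.092562
savings = 1 - ratio = 1 - 0.092562 = 0.907438
as a percentage: 0.907438 * 100 = 90.74%

Space savings = 1 - 9232/99739 = 90.74%


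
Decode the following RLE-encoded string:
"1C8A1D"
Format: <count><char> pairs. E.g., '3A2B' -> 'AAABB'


Expanding each <count><char> pair:
  1C -> 'C'
  8A -> 'AAAAAAAA'
  1D -> 'D'

Decoded = CAAAAAAAAD


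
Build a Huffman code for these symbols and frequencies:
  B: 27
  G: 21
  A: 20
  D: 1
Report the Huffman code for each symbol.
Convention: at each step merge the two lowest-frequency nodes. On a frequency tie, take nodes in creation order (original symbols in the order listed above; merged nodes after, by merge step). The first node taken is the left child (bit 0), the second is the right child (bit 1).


Huffman tree construction:
Step 1: Merge D(1) + A(20) = 21
Step 2: Merge G(21) + (D+A)(21) = 42
Step 3: Merge B(27) + (G+(D+A))(42) = 69
Read each symbol's code off the tree from the root (left child = 0, right child = 1).

Codes:
  B: 0 (length 1)
  G: 10 (length 2)
  A: 111 (length 3)
  D: 110 (length 3)
Average code length: 132/69 = 1.9130 bits/symbol


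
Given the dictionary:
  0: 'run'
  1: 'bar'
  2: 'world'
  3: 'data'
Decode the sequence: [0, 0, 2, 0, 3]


Look up each index in the dictionary:
  0 -> 'run'
  0 -> 'run'
  2 -> 'world'
  0 -> 'run'
  3 -> 'data'

Decoded: "run run world run data"


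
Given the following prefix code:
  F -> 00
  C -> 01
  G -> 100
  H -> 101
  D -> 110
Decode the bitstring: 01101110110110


Decoding step by step:
Bits 01 -> C
Bits 101 -> H
Bits 110 -> D
Bits 110 -> D
Bits 110 -> D


Decoded message: CHDDD


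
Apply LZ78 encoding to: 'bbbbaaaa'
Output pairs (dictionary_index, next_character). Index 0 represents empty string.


LZ78 encoding steps:
Dictionary: {0: ''}
Step 1: w='' (idx 0), next='b' -> output (0, 'b'), add 'b' as idx 1
Step 2: w='b' (idx 1), next='b' -> output (1, 'b'), add 'bb' as idx 2
Step 3: w='b' (idx 1), next='a' -> output (1, 'a'), add 'ba' as idx 3
Step 4: w='' (idx 0), next='a' -> output (0, 'a'), add 'a' as idx 4
Step 5: w='a' (idx 4), next='a' -> output (4, 'a'), add 'aa' as idx 5


Encoded: [(0, 'b'), (1, 'b'), (1, 'a'), (0, 'a'), (4, 'a')]


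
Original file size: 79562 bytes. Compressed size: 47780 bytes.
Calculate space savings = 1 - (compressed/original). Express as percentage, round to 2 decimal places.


ratio = compressed/original = 47780/79562 = 0.600538
savings = 1 - ratio = 1 - 0.600538 = 0.399462
as a percentage: 0.399462 * 100 = 39.95%

Space savings = 1 - 47780/79562 = 39.95%


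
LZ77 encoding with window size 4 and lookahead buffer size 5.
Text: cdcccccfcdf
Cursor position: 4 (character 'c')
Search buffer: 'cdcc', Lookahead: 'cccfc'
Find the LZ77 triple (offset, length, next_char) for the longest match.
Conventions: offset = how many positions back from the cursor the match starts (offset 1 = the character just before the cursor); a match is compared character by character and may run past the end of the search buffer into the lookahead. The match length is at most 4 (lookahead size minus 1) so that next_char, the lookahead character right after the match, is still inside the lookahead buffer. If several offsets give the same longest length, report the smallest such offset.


Try each offset into the search buffer:
  offset=1 (pos 3, char 'c'): match length 3
  offset=2 (pos 2, char 'c'): match length 3
  offset=3 (pos 1, char 'd'): match length 0
  offset=4 (pos 0, char 'c'): match length 1
Longest match has length 3, found at offsets 1, 2; take the smallest, offset 1.
next_char = character at position 4 + 3 = 7 -> 'f'

Best match: offset=1, length=3 (matching 'ccc' starting at position 3)
LZ77 triple: (1, 3, 'f')


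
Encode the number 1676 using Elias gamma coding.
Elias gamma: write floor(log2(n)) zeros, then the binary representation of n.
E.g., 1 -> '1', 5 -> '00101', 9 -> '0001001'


num_bits = floor(log2(1676)) + 1 = 11
leading_zeros = num_bits - 1 = 10
binary(1676) = 11010001100

Elias gamma(1676) = '0000000000' + '11010001100' = 000000000011010001100 (21 bits)


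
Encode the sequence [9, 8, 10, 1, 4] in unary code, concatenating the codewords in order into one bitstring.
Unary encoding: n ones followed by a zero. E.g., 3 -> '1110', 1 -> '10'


Encode each number as n ones followed by a terminating 0:
  9 -> 1111111110 (10 bits)
  8 -> 111111110 (9 bits)
  10 -> 11111111110 (11 bits)
  1 -> 10 (2 bits)
  4 -> 11110 (5 bits)
Total length = 10 + 9 + 11 + 2 + 5 = 37 bits.

Unary([9, 8, 10, 1, 4]) = 1111111110111111110111111111101011110 (37 bits)


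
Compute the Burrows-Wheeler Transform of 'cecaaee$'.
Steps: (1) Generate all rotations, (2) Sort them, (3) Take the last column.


Rotations (sorted):
  0: $cecaaee -> last char: e
  1: aaee$cec -> last char: c
  2: aee$ceca -> last char: a
  3: caaee$ce -> last char: e
  4: cecaaee$ -> last char: $
  5: e$cecaae -> last char: e
  6: ecaaee$c -> last char: c
  7: ee$cecaa -> last char: a


BWT = ecae$eca


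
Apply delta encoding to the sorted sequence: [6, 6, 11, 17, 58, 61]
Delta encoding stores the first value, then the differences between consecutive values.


First value: 6
Deltas:
  6 - 6 = 0
  11 - 6 = 5
  17 - 11 = 6
  58 - 17 = 41
  61 - 58 = 3


Delta encoded: [6, 0, 5, 6, 41, 3]


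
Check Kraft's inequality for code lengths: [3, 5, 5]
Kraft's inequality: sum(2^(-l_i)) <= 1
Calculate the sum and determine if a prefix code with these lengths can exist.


Sum = 2^(-3) + 2^(-5) + 2^(-5)
    = 0.125 + 0.03125 + 0.03125
    = 6/32 = 0.1875
Since 0.1875 <= 1, Kraft's inequality IS satisfied.
A prefix code with these lengths CAN exist.

Kraft sum = 0.1875. Satisfied.


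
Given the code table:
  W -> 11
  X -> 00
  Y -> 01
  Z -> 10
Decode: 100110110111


Decoding:
10 -> Z
01 -> Y
10 -> Z
11 -> W
01 -> Y
11 -> W


Result: ZYZWYW


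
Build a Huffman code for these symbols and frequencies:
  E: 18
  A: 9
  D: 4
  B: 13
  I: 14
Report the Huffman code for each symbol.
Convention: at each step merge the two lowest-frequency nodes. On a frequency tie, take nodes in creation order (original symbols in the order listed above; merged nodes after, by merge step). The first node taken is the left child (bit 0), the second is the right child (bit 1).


Huffman tree construction:
Step 1: Merge D(4) + A(9) = 13
Step 2: Merge B(13) + (D+A)(13) = 26
Step 3: Merge I(14) + E(18) = 32
Step 4: Merge (B+(D+A))(26) + (I+E)(32) = 58
Read each symbol's code off the tree from the root (left child = 0, right child = 1).

Codes:
  E: 11 (length 2)
  A: 011 (length 3)
  D: 010 (length 3)
  B: 00 (length 2)
  I: 10 (length 2)
Average code length: 129/58 = 2.2241 bits/symbol


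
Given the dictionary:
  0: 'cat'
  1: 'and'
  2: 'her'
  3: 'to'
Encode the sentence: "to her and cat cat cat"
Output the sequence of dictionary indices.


Look up each word in the dictionary:
  'to' -> 3
  'her' -> 2
  'and' -> 1
  'cat' -> 0
  'cat' -> 0
  'cat' -> 0

Encoded: [3, 2, 1, 0, 0, 0]


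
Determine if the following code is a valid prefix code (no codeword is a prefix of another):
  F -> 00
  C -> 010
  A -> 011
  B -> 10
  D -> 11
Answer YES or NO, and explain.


Checking each pair (does one codeword prefix another?):
  F='00' vs C='010': no prefix
  F='00' vs A='011': no prefix
  F='00' vs B='10': no prefix
  F='00' vs D='11': no prefix
  C='010' vs F='00': no prefix
  C='010' vs A='011': no prefix
  C='010' vs B='10': no prefix
  C='010' vs D='11': no prefix
  A='011' vs F='00': no prefix
  A='011' vs C='010': no prefix
  A='011' vs B='10': no prefix
  A='011' vs D='11': no prefix
  B='10' vs F='00': no prefix
  B='10' vs C='010': no prefix
  B='10' vs A='011': no prefix
  B='10' vs D='11': no prefix
  D='11' vs F='00': no prefix
  D='11' vs C='010': no prefix
  D='11' vs A='011': no prefix
  D='11' vs B='10': no prefix
No violation found over all pairs.

YES -- this is a valid prefix code. No codeword is a prefix of any other codeword.


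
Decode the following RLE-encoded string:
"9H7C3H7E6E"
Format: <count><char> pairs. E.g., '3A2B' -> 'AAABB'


Expanding each <count><char> pair:
  9H -> 'HHHHHHHHH'
  7C -> 'CCCCCCC'
  3H -> 'HHH'
  7E -> 'EEEEEEE'
  6E -> 'EEEEEE'

Decoded = HHHHHHHHHCCCCCCCHHHEEEEEEEEEEEEE


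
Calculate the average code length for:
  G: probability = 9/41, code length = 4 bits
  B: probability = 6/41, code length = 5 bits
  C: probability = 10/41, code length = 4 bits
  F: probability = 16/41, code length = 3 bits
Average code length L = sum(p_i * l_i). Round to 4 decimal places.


Weighted contributions p_i * l_i:
  G: (9/41) * 4 = 36/41
  B: (6/41) * 5 = 30/41
  C: (10/41) * 4 = 40/41
  F: (16/41) * 3 = 48/41
Sum = (36 + 30 + 40 + 48)/41 = 154/41

L = 154/41 = 3.7561 bits/symbol


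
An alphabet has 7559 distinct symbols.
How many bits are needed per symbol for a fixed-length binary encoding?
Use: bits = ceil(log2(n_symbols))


log2(7559) = 12.884
Bracket: 2^12 = 4096 < 7559 <= 2^13 = 8192
So ceil(log2(7559)) = 13

bits = ceil(log2(7559)) = ceil(12.884) = 13 bits


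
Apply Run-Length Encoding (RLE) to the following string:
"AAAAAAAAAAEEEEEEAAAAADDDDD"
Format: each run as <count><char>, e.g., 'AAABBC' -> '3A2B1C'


Scanning runs left to right:
  i=0: run of 'A' x 10 -> '10A'
  i=10: run of 'E' x 6 -> '6E'
  i=16: run of 'A' x 5 -> '5A'
  i=21: run of 'D' x 5 -> '5D'

RLE = 10A6E5A5D


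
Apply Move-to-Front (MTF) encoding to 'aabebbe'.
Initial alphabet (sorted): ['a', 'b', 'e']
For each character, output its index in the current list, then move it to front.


MTF encoding:
'a': index 0 in ['a', 'b', 'e'] -> ['a', 'b', 'e']
'a': index 0 in ['a', 'b', 'e'] -> ['a', 'b', 'e']
'b': index 1 in ['a', 'b', 'e'] -> ['b', 'a', 'e']
'e': index 2 in ['b', 'a', 'e'] -> ['e', 'b', 'a']
'b': index 1 in ['e', 'b', 'a'] -> ['b', 'e', 'a']
'b': index 0 in ['b', 'e', 'a'] -> ['b', 'e', 'a']
'e': index 1 in ['b', 'e', 'a'] -> ['e', 'b', 'a']


Output: [0, 0, 1, 2, 1, 0, 1]


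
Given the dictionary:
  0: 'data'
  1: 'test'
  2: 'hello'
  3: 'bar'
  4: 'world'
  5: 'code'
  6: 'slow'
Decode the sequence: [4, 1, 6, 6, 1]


Look up each index in the dictionary:
  4 -> 'world'
  1 -> 'test'
  6 -> 'slow'
  6 -> 'slow'
  1 -> 'test'

Decoded: "world test slow slow test"


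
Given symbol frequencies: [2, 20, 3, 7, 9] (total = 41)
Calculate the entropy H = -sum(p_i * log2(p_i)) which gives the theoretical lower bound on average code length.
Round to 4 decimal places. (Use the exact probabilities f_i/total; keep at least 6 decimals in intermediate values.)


Per-symbol terms -p_i * log2(p_i) with p_i = f_i/41:
  p = 2/41 = 0.048780: log2(p) = -4.357552, -p*log2(p) = 0.212564
  p = 20/41 = 0.487805: log2(p) = -1.035624, -p*log2(p) = 0.505182
  p = 3/41 = 0.073171: log2(p) = -3.772590, -p*log2(p) = 0.276043
  p = 7/41 = 0.170732: log2(p) = -2.550197, -p*log2(p) = 0.435400
  p = 9/41 = 0.219512: log2(p) = -2.187627, -p*log2(p) = 0.480211
H = 0.212564 + 0.505182 + 0.276043 + 0.435400 + 0.480211 = 1.909400

H = 1.9094 bits/symbol


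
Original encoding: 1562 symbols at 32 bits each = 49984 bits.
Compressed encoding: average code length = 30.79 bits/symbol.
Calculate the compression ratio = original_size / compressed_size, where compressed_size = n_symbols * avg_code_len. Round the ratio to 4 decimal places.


original_size = n_symbols * orig_bits = 1562 * 32 = 49984 bits
compressed_size = n_symbols * avg_code_len = 1562 * 30.79 = 48093.98 bits
ratio = original_size / compressed_size = 49984 / 48093.98 = 1.0393

Compression ratio = 1.0393
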